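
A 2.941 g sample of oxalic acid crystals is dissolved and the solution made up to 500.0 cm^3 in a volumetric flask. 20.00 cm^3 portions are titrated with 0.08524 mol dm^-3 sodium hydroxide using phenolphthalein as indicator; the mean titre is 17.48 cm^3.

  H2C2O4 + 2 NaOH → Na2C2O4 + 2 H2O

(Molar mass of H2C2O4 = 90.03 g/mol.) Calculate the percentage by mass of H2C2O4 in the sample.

57.01 %

n(NaOH) per titration = 0.01748 × 0.08524 = 1.490 × 10^-3 mol
From the 1:2 ratio, n(H2C2O4) in each aliquot = 1/2 × 1.490 × 10^-3 = 7.450 × 10^-4 mol
n(H2C2O4) in the whole flask = 7.450 × 10^-4 × 500.0/20.00 = 0.01862 mol
mass of H2C2O4 = 0.01862 × 90.03 = 1.677 g
% H2C2O4 = 1.677 / 2.941 × 100 = 57.01 %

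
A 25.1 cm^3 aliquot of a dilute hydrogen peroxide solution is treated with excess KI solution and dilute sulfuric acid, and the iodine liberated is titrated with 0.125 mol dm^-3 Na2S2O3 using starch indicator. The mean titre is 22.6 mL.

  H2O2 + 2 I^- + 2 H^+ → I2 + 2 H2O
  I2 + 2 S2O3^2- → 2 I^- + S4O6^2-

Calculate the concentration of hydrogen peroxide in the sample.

0.0563 mol/L

n(S2O3^2-) = 0.0226 × 0.125 = 2.83 × 10^-3 mol
n(I2) = n(S2O3^2-)/2 = 1.41 × 10^-3 mol
n(H2O2) in the aliquot = 1.41 × 10^-3 mol (1:1 ratio)
[H2O2] = 1.41 × 10^-3 / 0.0251 = 0.0563 mol/L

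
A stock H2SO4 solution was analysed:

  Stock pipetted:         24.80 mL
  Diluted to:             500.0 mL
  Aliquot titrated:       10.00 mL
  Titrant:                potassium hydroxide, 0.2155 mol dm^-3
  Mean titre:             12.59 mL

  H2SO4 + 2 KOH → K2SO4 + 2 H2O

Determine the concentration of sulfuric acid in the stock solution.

n(KOH) = 0.01259 × 0.2155 = 2.713 × 10^-3 mol
From the 1:2 ratio, n(H2SO4) in the aliquot = 1/2 × 2.713 × 10^-3 = 1.357 × 10^-3 mol
[H2SO4]_dilute = 1.357 × 10^-3 / 0.01000 = 0.1357 mol/L
Dilution factor = 500.0 / 24.80 = 20.16
[H2SO4]_stock = 0.1357 × 20.16 = 2.735 mol/L

2.735 mol/L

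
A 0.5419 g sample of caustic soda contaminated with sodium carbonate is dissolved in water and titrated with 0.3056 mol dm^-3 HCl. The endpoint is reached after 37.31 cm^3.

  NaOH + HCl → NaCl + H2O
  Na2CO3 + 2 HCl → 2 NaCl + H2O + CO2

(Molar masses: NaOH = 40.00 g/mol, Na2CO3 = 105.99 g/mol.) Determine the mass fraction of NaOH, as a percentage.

35.41 %

n(HCl) = 0.03731 × 0.3056 = 0.01140 mol
Let x = n(NaOH), y = n(Na2CO3).
Titrant: 1x + 2y = 0.01140;  mass: 40.00x + 105.99y = 0.5419
Solving, x = 4.798 × 10^-3 mol, y = 3.302 × 10^-3 mol
mass of NaOH = 4.798 × 10^-3 × 40.00 = 0.1919 g
% NaOH = 0.1919 / 0.5419 × 100 = 35.41 %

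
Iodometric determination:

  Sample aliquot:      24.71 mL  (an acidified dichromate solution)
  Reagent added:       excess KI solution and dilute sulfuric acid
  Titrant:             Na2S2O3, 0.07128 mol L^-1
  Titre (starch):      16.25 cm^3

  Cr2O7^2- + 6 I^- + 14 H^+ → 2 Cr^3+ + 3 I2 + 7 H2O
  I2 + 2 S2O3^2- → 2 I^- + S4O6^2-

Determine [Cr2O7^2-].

n(S2O3^2-) = 0.01625 × 0.07128 = 1.158 × 10^-3 mol
n(I2) = n(S2O3^2-)/2 = 5.791 × 10^-4 mol
From the 1:3 ratio, n(Cr2O7^2-) in the aliquot = 1/3 × 5.791 × 10^-4 = 1.930 × 10^-4 mol
[Cr2O7^2-] = 1.930 × 10^-4 / 0.02471 = 0.007813 mol/L

0.007813 mol/L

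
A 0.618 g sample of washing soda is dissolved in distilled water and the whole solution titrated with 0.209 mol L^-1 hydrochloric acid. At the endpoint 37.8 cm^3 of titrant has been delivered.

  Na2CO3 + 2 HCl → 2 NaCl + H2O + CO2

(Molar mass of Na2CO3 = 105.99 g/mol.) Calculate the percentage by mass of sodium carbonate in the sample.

67.7 %

n(HCl) = 0.0378 L × 0.209 mol/L = 7.90 × 10^-3 mol
From the 1:2 ratio, n(Na2CO3) = 1/2 × 7.90 × 10^-3 = 3.95 × 10^-3 mol
mass of Na2CO3 = 3.95 × 10^-3 × 105.99 g/mol = 0.419 g
% Na2CO3 = 0.419 / 0.618 × 100 = 67.7 %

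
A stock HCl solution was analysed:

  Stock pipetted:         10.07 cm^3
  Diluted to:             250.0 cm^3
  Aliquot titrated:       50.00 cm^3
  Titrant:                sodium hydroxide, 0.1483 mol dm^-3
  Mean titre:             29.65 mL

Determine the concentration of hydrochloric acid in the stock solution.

HCl + NaOH → NaCl + H2O
n(NaOH) = 0.02965 × 0.1483 = 4.397 × 10^-3 mol
n(HCl) in the aliquot = 4.397 × 10^-3 mol (1:1 ratio)
[HCl]_dilute = 4.397 × 10^-3 / 0.05000 = 0.08794 mol/L
Dilution factor = 250.0 / 10.07 = 24.83
[HCl]_stock = 0.08794 × 24.83 = 2.183 mol/L

2.183 mol/L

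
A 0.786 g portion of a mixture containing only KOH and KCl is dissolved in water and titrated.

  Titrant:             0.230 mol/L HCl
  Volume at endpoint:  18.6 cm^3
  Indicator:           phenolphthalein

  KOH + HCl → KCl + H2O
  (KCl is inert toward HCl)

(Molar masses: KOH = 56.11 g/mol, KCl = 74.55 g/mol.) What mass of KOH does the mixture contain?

0.240 g

n(HCl) = 0.0186 × 0.230 = 4.28 × 10^-3 mol
Let x = n(KOH), y = n(KCl).
Titrant: 1x = 4.28 × 10^-3;  mass: 56.11x + 74.55y = 0.786
Solving, x = 4.28 × 10^-3 mol, y = 7.32 × 10^-3 mol
mass of KOH = 4.28 × 10^-3 × 56.11 = 0.240 g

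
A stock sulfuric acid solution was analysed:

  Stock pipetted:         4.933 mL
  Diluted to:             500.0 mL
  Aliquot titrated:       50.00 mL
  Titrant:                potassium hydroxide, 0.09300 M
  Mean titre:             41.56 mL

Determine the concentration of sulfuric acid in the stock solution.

H2SO4 + 2 KOH → K2SO4 + 2 H2O
n(KOH) = 0.04156 × 0.09300 = 3.865 × 10^-3 mol
From the 1:2 ratio, n(H2SO4) in the aliquot = 1/2 × 3.865 × 10^-3 = 1.933 × 10^-3 mol
[H2SO4]_dilute = 1.933 × 10^-3 / 0.05000 = 0.03865 mol/L
Dilution factor = 500.0 / 4.933 = 101.4
[H2SO4]_stock = 0.03865 × 101.4 = 3.918 mol/L

3.918 M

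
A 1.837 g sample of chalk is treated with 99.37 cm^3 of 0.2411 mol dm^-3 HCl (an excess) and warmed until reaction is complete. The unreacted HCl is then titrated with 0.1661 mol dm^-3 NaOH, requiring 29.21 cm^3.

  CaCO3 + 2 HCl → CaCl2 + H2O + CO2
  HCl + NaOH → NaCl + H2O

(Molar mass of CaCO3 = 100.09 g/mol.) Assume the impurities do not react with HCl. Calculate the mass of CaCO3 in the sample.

0.9562 g

n(HCl) added = 0.09937 × 0.2411 = 0.02396 mol
n(NaOH) used in back-titration = 0.02921 × 0.1661 = 4.852 × 10^-3 mol
n(HCl) left over = 4.852 × 10^-3 mol (1:1 ratio)
n(HCl) consumed by analyte = 0.02396 − 4.852 × 10^-3 = 0.01911 mol
From the 1:2 ratio, n(CaCO3) = 1/2 × 0.01911 = 9.553 × 10^-3 mol
mass of CaCO3 = 9.553 × 10^-3 × 100.09 = 0.9562 g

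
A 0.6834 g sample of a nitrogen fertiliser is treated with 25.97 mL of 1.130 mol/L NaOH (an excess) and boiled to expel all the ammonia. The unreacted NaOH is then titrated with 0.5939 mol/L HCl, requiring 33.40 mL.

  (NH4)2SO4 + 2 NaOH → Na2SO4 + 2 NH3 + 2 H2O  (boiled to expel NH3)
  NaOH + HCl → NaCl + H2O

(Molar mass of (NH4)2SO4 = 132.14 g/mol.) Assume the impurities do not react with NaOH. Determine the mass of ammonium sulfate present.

0.6283 g

n(NaOH) added = 0.02597 × 1.130 = 0.02935 mol
n(HCl) used in back-titration = 0.03340 × 0.5939 = 0.01984 mol
n(NaOH) left over = 0.01984 mol (1:1 ratio)
n(NaOH) consumed by analyte = 0.02935 − 0.01984 = 9.510 × 10^-3 mol
From the 1:2 ratio, n((NH4)2SO4) = 1/2 × 9.510 × 10^-3 = 4.755 × 10^-3 mol
mass of (NH4)2SO4 = 4.755 × 10^-3 × 132.14 = 0.6283 g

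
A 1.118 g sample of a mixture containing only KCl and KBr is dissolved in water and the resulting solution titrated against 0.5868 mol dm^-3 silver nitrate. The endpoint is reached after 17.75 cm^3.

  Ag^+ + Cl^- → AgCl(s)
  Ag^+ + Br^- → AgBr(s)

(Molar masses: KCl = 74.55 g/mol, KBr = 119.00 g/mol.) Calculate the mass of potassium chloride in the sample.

0.2037 g

n(AgNO3) = 0.01775 × 0.5868 = 0.01042 mol
Let x = n(KCl), y = n(KBr).
Titrant: 1x + 1y = 0.01042;  mass: 74.55x + 119.00y = 1.118
Solving, x = 2.733 × 10^-3 mol, y = 7.683 × 10^-3 mol
mass of KCl = 2.733 × 10^-3 × 74.55 = 0.2037 g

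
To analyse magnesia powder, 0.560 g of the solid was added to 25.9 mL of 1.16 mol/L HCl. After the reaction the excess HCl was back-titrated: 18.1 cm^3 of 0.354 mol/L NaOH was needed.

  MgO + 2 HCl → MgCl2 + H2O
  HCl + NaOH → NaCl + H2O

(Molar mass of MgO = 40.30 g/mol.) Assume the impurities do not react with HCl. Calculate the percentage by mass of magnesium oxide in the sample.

n(HCl) added = 0.0259 × 1.16 = 0.0300 mol
n(NaOH) used in back-titration = 0.0181 × 0.354 = 6.41 × 10^-3 mol
n(HCl) left over = 6.41 × 10^-3 mol (1:1 ratio)
n(HCl) consumed by analyte = 0.0300 − 6.41 × 10^-3 = 0.0236 mol
From the 1:2 ratio, n(MgO) = 1/2 × 0.0236 = 0.0118 mol
mass of MgO = 0.0118 × 40.30 = 0.476 g
% MgO = 0.476 / 0.560 × 100 = 85.0 %

85.0 %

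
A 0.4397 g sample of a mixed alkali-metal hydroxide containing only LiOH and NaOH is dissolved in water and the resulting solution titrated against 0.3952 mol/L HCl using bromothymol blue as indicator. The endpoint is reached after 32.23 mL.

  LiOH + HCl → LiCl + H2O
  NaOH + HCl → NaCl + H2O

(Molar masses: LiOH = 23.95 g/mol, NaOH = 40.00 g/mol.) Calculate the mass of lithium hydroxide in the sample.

n(HCl) = 0.03223 × 0.3952 = 0.01274 mol
Let x = n(LiOH), y = n(NaOH).
Titrant: 1x + 1y = 0.01274;  mass: 23.95x + 40.00y = 0.4397
Solving, x = 4.348 × 10^-3 mol, y = 8.389 × 10^-3 mol
mass of LiOH = 4.348 × 10^-3 × 23.95 = 0.1041 g

0.1041 g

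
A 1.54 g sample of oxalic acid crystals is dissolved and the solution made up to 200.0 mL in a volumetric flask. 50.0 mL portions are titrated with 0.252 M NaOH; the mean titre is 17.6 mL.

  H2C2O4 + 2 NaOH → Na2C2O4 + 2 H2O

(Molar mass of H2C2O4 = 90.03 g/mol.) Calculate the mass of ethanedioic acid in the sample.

0.799 g

n(NaOH) per titration = 0.0176 × 0.252 = 4.44 × 10^-3 mol
From the 1:2 ratio, n(H2C2O4) in each aliquot = 1/2 × 4.44 × 10^-3 = 2.22 × 10^-3 mol
n(H2C2O4) in the whole flask = 2.22 × 10^-3 × 200.0/50.0 = 8.87 × 10^-3 mol
mass of H2C2O4 = 8.87 × 10^-3 × 90.03 = 0.799 g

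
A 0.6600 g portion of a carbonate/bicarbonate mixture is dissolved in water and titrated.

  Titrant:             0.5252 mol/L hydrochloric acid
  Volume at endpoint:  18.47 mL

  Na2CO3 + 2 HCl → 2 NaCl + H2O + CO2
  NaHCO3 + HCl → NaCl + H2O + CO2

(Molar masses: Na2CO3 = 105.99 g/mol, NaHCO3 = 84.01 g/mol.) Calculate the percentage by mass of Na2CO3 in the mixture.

n(HCl) = 0.01847 × 0.5252 = 9.700 × 10^-3 mol
Let x = n(Na2CO3), y = n(NaHCO3).
Titrant: 2x + 1y = 9.700 × 10^-3;  mass: 105.99x + 84.01y = 0.6600
Solving, x = 2.498 × 10^-3 mol, y = 4.705 × 10^-3 mol
mass of Na2CO3 = 2.498 × 10^-3 × 105.99 = 0.2647 g
% Na2CO3 = 0.2647 / 0.6600 × 100 = 40.11 %

40.11 %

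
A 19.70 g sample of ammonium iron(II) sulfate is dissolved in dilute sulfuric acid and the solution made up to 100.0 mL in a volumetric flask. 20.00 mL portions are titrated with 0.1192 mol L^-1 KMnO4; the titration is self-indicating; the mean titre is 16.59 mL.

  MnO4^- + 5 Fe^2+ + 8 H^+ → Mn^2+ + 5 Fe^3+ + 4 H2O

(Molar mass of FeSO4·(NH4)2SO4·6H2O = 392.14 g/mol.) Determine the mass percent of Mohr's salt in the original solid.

n(KMnO4) per titration = 0.01659 × 0.1192 = 1.978 × 10^-3 mol
From the 5:1 ratio, n(FeSO4·(NH4)2SO4·6H2O) in each aliquot = 5/1 × 1.978 × 10^-3 = 9.888 × 10^-3 mol
n(FeSO4·(NH4)2SO4·6H2O) in the whole flask = 9.888 × 10^-3 × 100.0/20.00 = 0.04944 mol
mass of FeSO4·(NH4)2SO4·6H2O = 0.04944 × 392.14 = 19.39 g
% FeSO4·(NH4)2SO4·6H2O = 19.39 / 19.70 × 100 = 98.41 %

98.41 %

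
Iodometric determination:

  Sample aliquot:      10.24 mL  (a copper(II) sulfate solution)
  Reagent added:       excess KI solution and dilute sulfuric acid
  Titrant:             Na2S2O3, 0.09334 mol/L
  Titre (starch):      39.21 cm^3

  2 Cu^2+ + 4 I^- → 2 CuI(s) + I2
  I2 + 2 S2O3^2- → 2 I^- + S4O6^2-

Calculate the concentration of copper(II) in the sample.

0.3574 mol/L

n(S2O3^2-) = 0.03921 × 0.09334 = 3.660 × 10^-3 mol
n(I2) = n(S2O3^2-)/2 = 1.830 × 10^-3 mol
From the 2:1 ratio, n(Cu2+) in the aliquot = 2/1 × 1.830 × 10^-3 = 3.660 × 10^-3 mol
[Cu2+] = 3.660 × 10^-3 / 0.01024 = 0.3574 mol/L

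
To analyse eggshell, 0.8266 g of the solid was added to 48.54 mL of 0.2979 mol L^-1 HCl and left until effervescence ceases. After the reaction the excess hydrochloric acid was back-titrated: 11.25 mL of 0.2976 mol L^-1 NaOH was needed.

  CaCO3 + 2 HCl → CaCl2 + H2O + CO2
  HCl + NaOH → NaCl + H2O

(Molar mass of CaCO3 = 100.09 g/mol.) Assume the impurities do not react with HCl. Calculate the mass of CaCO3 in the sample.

n(HCl) added = 0.04854 × 0.2979 = 0.01446 mol
n(NaOH) used in back-titration = 0.01125 × 0.2976 = 3.348 × 10^-3 mol
n(HCl) left over = 3.348 × 10^-3 mol (1:1 ratio)
n(HCl) consumed by analyte = 0.01446 − 3.348 × 10^-3 = 0.01111 mol
From the 1:2 ratio, n(CaCO3) = 1/2 × 0.01111 = 5.556 × 10^-3 mol
mass of CaCO3 = 5.556 × 10^-3 × 100.09 = 0.5561 g

0.5561 g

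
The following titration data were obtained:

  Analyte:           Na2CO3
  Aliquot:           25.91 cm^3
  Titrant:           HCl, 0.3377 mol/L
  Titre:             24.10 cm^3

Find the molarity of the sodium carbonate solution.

Na2CO3 + 2 HCl → 2 NaCl + H2O + CO2
n(HCl) = 0.02410 L × 0.3377 mol/L = 8.139 × 10^-3 mol
From the 1:2 mole ratio, n(Na2CO3) = 1/2 × 8.139 × 10^-3 = 4.069 × 10^-3 mol
[Na2CO3] = 4.069 × 10^-3 mol / 0.02591 L = 0.1571 mol/L

0.1571 mol/L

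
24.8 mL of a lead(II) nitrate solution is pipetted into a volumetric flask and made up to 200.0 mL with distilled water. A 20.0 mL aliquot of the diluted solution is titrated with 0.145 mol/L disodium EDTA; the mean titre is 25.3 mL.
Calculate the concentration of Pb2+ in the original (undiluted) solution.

Pb^2+ + EDTA^4- → [Pb(EDTA)]^2-
n(EDTA) = 0.0253 × 0.145 = 3.67 × 10^-3 mol
n(Pb2+) in the aliquot = 3.67 × 10^-3 mol (1:1 ratio)
[Pb2+]_dilute = 3.67 × 10^-3 / 0.0200 = 0.183 mol/L
Dilution factor = 200.0 / 24.8 = 8.065
[Pb2+]_stock = 0.183 × 8.065 = 1.48 mol/L

1.48 mol/L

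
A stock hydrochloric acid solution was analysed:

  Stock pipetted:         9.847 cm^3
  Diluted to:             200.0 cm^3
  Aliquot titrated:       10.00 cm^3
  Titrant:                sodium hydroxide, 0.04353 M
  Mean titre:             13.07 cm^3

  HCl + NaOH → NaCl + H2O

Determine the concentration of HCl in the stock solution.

n(NaOH) = 0.01307 × 0.04353 = 5.689 × 10^-4 mol
n(HCl) in the aliquot = 5.689 × 10^-4 mol (1:1 ratio)
[HCl]_dilute = 5.689 × 10^-4 / 0.01000 = 0.05689 mol/L
Dilution factor = 200.0 / 9.847 = 20.31
[HCl]_stock = 0.05689 × 20.31 = 1.156 mol/L

1.156 M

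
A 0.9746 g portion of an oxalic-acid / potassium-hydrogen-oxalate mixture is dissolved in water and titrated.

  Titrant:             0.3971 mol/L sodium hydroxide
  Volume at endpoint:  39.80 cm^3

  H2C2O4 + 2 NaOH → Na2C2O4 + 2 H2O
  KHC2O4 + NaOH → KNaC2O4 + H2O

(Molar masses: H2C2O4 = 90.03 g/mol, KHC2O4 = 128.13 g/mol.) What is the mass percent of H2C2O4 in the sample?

n(NaOH) = 0.03980 × 0.3971 = 0.01580 mol
Let x = n(H2C2O4), y = n(KHC2O4).
Titrant: 2x + 1y = 0.01580;  mass: 90.03x + 128.13y = 0.9746
Solving, x = 6.319 × 10^-3 mol, y = 3.166 × 10^-3 mol
mass of H2C2O4 = 6.319 × 10^-3 × 90.03 = 0.5689 g
% H2C2O4 = 0.5689 / 0.9746 × 100 = 58.37 %

58.37 %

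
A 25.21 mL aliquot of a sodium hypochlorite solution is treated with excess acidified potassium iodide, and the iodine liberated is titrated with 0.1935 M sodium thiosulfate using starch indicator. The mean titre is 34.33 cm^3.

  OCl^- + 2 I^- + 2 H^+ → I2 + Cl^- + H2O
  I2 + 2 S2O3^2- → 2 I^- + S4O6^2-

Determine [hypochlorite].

0.1318 M

n(S2O3^2-) = 0.03433 × 0.1935 = 6.643 × 10^-3 mol
n(I2) = n(S2O3^2-)/2 = 3.321 × 10^-3 mol
n(OCl^-) in the aliquot = 3.321 × 10^-3 mol (1:1 ratio)
[OCl^-] = 3.321 × 10^-3 / 0.02521 = 0.1318 mol/L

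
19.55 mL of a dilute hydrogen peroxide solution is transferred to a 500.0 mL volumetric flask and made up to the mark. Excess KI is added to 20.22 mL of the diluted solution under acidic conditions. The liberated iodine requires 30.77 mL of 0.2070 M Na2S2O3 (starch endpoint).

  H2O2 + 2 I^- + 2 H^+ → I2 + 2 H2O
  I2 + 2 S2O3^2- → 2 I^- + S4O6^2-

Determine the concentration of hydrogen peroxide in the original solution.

n(S2O3^2-) = 0.03077 × 0.2070 = 6.369 × 10^-3 mol
n(I2) = n(S2O3^2-)/2 = 3.185 × 10^-3 mol
n(H2O2) in the aliquot = 3.185 × 10^-3 mol (1:1 ratio)
[H2O2]_dilute = 3.185 × 10^-3 / 0.02022 = 0.1575 mol/L
[H2O2]_original = 0.1575 × 500.0/19.55 = 4.028 mol/L

4.028 M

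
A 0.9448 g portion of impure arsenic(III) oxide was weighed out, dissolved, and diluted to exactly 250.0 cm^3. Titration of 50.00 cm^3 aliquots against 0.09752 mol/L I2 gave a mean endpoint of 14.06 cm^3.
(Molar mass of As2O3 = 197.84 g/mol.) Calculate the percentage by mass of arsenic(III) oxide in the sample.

As2O3 + 2 I2 + 2 H2O → As2O5 + 4 HI
n(I2) per titration = 0.01406 × 0.09752 = 1.371 × 10^-3 mol
From the 1:2 ratio, n(As2O3) in each aliquot = 1/2 × 1.371 × 10^-3 = 6.856 × 10^-4 mol
n(As2O3) in the whole flask = 6.856 × 10^-4 × 250.0/50.00 = 3.428 × 10^-3 mol
mass of As2O3 = 3.428 × 10^-3 × 197.84 = 0.6782 g
% As2O3 = 0.6782 / 0.9448 × 100 = 71.78 %

71.78 %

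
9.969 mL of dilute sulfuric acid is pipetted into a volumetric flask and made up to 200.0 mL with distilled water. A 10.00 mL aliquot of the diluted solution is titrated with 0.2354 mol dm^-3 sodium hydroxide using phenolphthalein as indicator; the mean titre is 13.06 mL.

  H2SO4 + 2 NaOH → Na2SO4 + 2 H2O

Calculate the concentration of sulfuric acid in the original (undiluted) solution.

3.084 mol/L

n(NaOH) = 0.01306 × 0.2354 = 3.074 × 10^-3 mol
From the 1:2 ratio, n(H2SO4) in the aliquot = 1/2 × 3.074 × 10^-3 = 1.537 × 10^-3 mol
[H2SO4]_dilute = 1.537 × 10^-3 / 0.01000 = 0.1537 mol/L
Dilution factor = 200.0 / 9.969 = 20.06
[H2SO4]_stock = 0.1537 × 20.06 = 3.084 mol/L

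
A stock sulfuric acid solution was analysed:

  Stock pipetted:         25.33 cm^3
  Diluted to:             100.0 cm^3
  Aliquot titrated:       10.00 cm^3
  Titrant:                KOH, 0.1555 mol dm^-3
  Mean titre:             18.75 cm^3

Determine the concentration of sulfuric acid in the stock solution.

H2SO4 + 2 KOH → K2SO4 + 2 H2O
n(KOH) = 0.01875 × 0.1555 = 2.916 × 10^-3 mol
From the 1:2 ratio, n(H2SO4) in the aliquot = 1/2 × 2.916 × 10^-3 = 1.458 × 10^-3 mol
[H2SO4]_dilute = 1.458 × 10^-3 / 0.01000 = 0.1458 mol/L
Dilution factor = 100.0 / 25.33 = 3.948
[H2SO4]_stock = 0.1458 × 3.948 = 0.5755 mol/L

0.5755 mol/L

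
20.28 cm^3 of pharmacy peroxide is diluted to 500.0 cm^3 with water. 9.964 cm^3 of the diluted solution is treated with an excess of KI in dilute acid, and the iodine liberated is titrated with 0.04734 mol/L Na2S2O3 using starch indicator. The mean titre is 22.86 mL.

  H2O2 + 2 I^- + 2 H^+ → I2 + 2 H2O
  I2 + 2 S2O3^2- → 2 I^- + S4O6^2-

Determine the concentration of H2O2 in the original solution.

1.339 mol/L

n(S2O3^2-) = 0.02286 × 0.04734 = 1.082 × 10^-3 mol
n(I2) = n(S2O3^2-)/2 = 5.411 × 10^-4 mol
n(H2O2) in the aliquot = 5.411 × 10^-4 mol (1:1 ratio)
[H2O2]_dilute = 5.411 × 10^-4 / 0.009964 = 0.05431 mol/L
[H2O2]_original = 0.05431 × 500.0/20.28 = 1.339 mol/L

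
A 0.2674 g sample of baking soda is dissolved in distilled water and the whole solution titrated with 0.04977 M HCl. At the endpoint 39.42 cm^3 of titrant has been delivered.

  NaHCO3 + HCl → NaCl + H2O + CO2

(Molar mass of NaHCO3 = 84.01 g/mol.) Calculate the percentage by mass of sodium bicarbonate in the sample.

n(HCl) = 0.03942 L × 0.04977 mol/L = 1.962 × 10^-3 mol
n(NaHCO3) = 1.962 × 10^-3 mol (1:1 ratio)
mass of NaHCO3 = 1.962 × 10^-3 × 84.01 g/mol = 0.1648 g
% NaHCO3 = 0.1648 / 0.2674 × 100 = 61.64 %

61.64 %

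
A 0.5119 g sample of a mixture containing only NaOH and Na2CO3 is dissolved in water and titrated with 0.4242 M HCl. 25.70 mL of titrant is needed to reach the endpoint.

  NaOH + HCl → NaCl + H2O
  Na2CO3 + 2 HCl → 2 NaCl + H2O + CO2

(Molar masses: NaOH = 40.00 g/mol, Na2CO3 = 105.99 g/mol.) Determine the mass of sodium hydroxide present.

0.2027 g

n(HCl) = 0.02570 × 0.4242 = 0.01090 mol
Let x = n(NaOH), y = n(Na2CO3).
Titrant: 1x + 2y = 0.01090;  mass: 40.00x + 105.99y = 0.5119
Solving, x = 5.067 × 10^-3 mol, y = 2.917 × 10^-3 mol
mass of NaOH = 5.067 × 10^-3 × 40.00 = 0.2027 g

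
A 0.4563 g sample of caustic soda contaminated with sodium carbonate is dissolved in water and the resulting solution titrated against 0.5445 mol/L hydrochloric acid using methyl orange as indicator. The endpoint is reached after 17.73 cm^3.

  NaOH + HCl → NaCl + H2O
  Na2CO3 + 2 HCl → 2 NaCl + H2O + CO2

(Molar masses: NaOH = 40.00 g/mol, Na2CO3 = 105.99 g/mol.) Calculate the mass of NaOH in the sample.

n(HCl) = 0.01773 × 0.5445 = 9.654 × 10^-3 mol
Let x = n(NaOH), y = n(Na2CO3).
Titrant: 1x + 2y = 9.654 × 10^-3;  mass: 40.00x + 105.99y = 0.4563
Solving, x = 4.256 × 10^-3 mol, y = 2.699 × 10^-3 mol
mass of NaOH = 4.256 × 10^-3 × 40.00 = 0.1703 g

0.1703 g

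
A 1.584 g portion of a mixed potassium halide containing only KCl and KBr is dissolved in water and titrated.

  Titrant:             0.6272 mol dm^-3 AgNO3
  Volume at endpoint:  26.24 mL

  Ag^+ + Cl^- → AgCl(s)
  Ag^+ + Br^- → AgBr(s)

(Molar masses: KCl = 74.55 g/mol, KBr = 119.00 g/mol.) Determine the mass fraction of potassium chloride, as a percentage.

n(AgNO3) = 0.02624 × 0.6272 = 0.01646 mol
Let x = n(KCl), y = n(KBr).
Titrant: 1x + 1y = 0.01646;  mass: 74.55x + 119.00y = 1.584
Solving, x = 8.425 × 10^-3 mol, y = 8.033 × 10^-3 mol
mass of KCl = 8.425 × 10^-3 × 74.55 = 0.6280 g
% KCl = 0.6280 / 1.584 × 100 = 39.65 %

39.65 %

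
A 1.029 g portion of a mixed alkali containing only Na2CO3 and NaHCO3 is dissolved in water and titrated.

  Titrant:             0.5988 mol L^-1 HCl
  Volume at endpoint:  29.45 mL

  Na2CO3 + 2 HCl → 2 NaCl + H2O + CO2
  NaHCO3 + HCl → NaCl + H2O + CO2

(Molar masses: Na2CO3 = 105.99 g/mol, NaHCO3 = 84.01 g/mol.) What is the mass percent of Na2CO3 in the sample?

n(HCl) = 0.02945 × 0.5988 = 0.01763 mol
Let x = n(Na2CO3), y = n(NaHCO3).
Titrant: 2x + 1y = 0.01763;  mass: 105.99x + 84.01y = 1.029
Solving, x = 7.295 × 10^-3 mol, y = 3.045 × 10^-3 mol
mass of Na2CO3 = 7.295 × 10^-3 × 105.99 = 0.7732 g
% Na2CO3 = 0.7732 / 1.029 × 100 = 75.14 %

75.14 %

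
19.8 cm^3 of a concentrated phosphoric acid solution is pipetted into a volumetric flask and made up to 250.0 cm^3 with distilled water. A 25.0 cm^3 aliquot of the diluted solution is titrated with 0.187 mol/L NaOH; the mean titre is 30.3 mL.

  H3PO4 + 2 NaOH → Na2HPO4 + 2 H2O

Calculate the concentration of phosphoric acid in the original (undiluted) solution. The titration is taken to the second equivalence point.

1.43 mol/L

n(NaOH) = 0.0303 × 0.187 = 5.67 × 10^-3 mol
From the 1:2 ratio, n(H3PO4) in the aliquot = 1/2 × 5.67 × 10^-3 = 2.83 × 10^-3 mol
[H3PO4]_dilute = 2.83 × 10^-3 / 0.0250 = 0.113 mol/L
Dilution factor = 250.0 / 19.8 = 12.63
[H3PO4]_stock = 0.113 × 12.63 = 1.43 mol/L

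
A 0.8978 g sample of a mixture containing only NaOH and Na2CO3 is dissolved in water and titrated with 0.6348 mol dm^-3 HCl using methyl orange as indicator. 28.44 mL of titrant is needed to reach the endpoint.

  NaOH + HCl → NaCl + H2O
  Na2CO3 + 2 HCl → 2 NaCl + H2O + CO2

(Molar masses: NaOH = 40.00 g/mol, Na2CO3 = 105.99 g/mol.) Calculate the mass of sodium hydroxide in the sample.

n(HCl) = 0.02844 × 0.6348 = 0.01805 mol
Let x = n(NaOH), y = n(Na2CO3).
Titrant: 1x + 2y = 0.01805;  mass: 40.00x + 105.99y = 0.8978
Solving, x = 4.537 × 10^-3 mol, y = 6.758 × 10^-3 mol
mass of NaOH = 4.537 × 10^-3 × 40.00 = 0.1815 g

0.1815 g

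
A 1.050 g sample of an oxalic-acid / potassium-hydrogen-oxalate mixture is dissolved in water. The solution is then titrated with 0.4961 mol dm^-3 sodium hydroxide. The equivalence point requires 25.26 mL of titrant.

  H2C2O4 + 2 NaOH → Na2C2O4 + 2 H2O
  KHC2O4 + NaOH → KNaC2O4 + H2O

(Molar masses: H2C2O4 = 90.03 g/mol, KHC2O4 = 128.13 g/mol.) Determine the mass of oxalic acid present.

n(NaOH) = 0.02526 × 0.4961 = 0.01253 mol
Let x = n(H2C2O4), y = n(KHC2O4).
Titrant: 2x + 1y = 0.01253;  mass: 90.03x + 128.13y = 1.050
Solving, x = 3.343 × 10^-3 mol, y = 5.846 × 10^-3 mol
mass of H2C2O4 = 3.343 × 10^-3 × 90.03 = 0.3009 g

0.3009 g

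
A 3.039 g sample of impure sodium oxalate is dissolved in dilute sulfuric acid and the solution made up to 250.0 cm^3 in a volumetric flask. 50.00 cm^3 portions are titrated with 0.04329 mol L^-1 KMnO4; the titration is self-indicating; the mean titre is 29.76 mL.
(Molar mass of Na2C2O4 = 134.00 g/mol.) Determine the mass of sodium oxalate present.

2 MnO4^- + 5 C2O4^2- + 16 H^+ → 2 Mn^2+ + 10 CO2 + 8 H2O
n(KMnO4) per titration = 0.02976 × 0.04329 = 1.288 × 10^-3 mol
From the 5:2 ratio, n(Na2C2O4) in each aliquot = 5/2 × 1.288 × 10^-3 = 3.221 × 10^-3 mol
n(Na2C2O4) in the whole flask = 3.221 × 10^-3 × 250.0/50.00 = 0.01610 mol
mass of Na2C2O4 = 0.01610 × 134.00 = 2.158 g

2.158 g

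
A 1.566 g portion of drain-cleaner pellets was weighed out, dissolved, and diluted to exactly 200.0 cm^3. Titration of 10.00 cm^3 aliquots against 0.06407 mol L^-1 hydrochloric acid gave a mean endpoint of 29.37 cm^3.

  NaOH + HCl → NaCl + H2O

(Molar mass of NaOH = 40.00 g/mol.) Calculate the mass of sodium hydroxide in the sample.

1.505 g

n(HCl) per titration = 0.02937 × 0.06407 = 1.882 × 10^-3 mol
n(NaOH) in each aliquot = 1.882 × 10^-3 mol (1:1 ratio)
n(NaOH) in the whole flask = 1.882 × 10^-3 × 200.0/10.00 = 0.03763 mol
mass of NaOH = 0.03763 × 40.00 = 1.505 g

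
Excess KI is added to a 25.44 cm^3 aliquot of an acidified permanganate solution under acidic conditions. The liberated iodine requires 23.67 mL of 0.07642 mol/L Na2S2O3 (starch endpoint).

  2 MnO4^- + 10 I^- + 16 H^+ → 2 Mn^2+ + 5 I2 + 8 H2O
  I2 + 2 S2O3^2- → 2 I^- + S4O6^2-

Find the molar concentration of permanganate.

n(S2O3^2-) = 0.02367 × 0.07642 = 1.809 × 10^-3 mol
n(I2) = n(S2O3^2-)/2 = 9.044 × 10^-4 mol
From the 2:5 ratio, n(MnO4^-) in the aliquot = 2/5 × 9.044 × 10^-4 = 3.618 × 10^-4 mol
[MnO4^-] = 3.618 × 10^-4 / 0.02544 = 0.01422 mol/L

0.01422 mol/L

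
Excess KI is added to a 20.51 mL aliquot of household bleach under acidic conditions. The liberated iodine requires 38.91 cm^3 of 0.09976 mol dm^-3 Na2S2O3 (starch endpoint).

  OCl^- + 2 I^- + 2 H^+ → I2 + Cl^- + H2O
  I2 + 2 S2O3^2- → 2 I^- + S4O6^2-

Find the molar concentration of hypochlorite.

n(S2O3^2-) = 0.03891 × 0.09976 = 3.882 × 10^-3 mol
n(I2) = n(S2O3^2-)/2 = 1.941 × 10^-3 mol
n(OCl^-) in the aliquot = 1.941 × 10^-3 mol (1:1 ratio)
[OCl^-] = 1.941 × 10^-3 / 0.02051 = 0.09463 mol/L

0.09463 mol/L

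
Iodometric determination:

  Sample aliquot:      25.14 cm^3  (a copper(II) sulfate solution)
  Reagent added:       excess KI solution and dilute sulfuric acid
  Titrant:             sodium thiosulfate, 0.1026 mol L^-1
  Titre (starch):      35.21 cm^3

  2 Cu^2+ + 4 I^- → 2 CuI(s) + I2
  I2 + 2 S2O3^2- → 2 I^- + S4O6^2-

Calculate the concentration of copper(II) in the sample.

0.1437 mol/L

n(S2O3^2-) = 0.03521 × 0.1026 = 3.613 × 10^-3 mol
n(I2) = n(S2O3^2-)/2 = 1.806 × 10^-3 mol
From the 2:1 ratio, n(Cu2+) in the aliquot = 2/1 × 1.806 × 10^-3 = 3.613 × 10^-3 mol
[Cu2+] = 3.613 × 10^-3 / 0.02514 = 0.1437 mol/L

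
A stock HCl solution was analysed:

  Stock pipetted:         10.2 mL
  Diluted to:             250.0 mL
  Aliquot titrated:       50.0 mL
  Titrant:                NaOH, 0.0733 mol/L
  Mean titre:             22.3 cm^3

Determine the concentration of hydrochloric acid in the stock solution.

HCl + NaOH → NaCl + H2O
n(NaOH) = 0.0223 × 0.0733 = 1.63 × 10^-3 mol
n(HCl) in the aliquot = 1.63 × 10^-3 mol (1:1 ratio)
[HCl]_dilute = 1.63 × 10^-3 / 0.0500 = 0.0327 mol/L
Dilution factor = 250.0 / 10.2 = 24.51
[HCl]_stock = 0.0327 × 24.51 = 0.801 mol/L

0.801 mol/L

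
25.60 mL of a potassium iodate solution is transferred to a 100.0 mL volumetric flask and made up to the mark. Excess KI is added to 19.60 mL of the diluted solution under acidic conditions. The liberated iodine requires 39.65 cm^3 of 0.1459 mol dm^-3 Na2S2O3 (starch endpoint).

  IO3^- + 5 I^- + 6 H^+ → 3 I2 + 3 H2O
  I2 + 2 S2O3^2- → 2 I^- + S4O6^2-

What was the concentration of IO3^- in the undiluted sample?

0.1922 mol/L

n(S2O3^2-) = 0.03965 × 0.1459 = 5.785 × 10^-3 mol
n(I2) = n(S2O3^2-)/2 = 2.892 × 10^-3 mol
From the 1:3 ratio, n(IO3^-) in the aliquot = 1/3 × 2.892 × 10^-3 = 9.642 × 10^-4 mol
[IO3^-]_dilute = 9.642 × 10^-4 / 0.01960 = 0.04919 mol/L
[IO3^-]_original = 0.04919 × 100.0/25.60 = 0.1922 mol/L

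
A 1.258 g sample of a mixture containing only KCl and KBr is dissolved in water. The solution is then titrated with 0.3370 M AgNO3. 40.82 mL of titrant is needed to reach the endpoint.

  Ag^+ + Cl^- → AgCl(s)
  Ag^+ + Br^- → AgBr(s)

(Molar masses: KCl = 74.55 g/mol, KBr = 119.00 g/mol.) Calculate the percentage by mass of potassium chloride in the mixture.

50.53 %

n(AgNO3) = 0.04082 × 0.3370 = 0.01376 mol
Let x = n(KCl), y = n(KBr).
Titrant: 1x + 1y = 0.01376;  mass: 74.55x + 119.00y = 1.258
Solving, x = 8.527 × 10^-3 mol, y = 5.230 × 10^-3 mol
mass of KCl = 8.527 × 10^-3 × 74.55 = 0.6357 g
% KCl = 0.6357 / 1.258 × 100 = 50.53 %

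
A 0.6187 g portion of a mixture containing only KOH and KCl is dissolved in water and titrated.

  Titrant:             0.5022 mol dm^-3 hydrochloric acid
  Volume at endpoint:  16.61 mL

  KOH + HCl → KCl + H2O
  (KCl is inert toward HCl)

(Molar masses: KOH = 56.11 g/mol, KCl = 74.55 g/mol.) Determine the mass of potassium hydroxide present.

0.4680 g

n(HCl) = 0.01661 × 0.5022 = 8.342 × 10^-3 mol
Let x = n(KOH), y = n(KCl).
Titrant: 1x = 8.342 × 10^-3;  mass: 56.11x + 74.55y = 0.6187
Solving, x = 8.342 × 10^-3 mol, y = 2.021 × 10^-3 mol
mass of KOH = 8.342 × 10^-3 × 56.11 = 0.4680 g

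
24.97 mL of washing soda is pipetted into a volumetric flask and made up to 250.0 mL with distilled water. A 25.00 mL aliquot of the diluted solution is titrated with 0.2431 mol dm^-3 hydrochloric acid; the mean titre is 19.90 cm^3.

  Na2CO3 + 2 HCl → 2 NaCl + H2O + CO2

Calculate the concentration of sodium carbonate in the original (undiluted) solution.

0.9687 mol/L

n(HCl) = 0.01990 × 0.2431 = 4.838 × 10^-3 mol
From the 1:2 ratio, n(Na2CO3) in the aliquot = 1/2 × 4.838 × 10^-3 = 2.419 × 10^-3 mol
[Na2CO3]_dilute = 2.419 × 10^-3 / 0.02500 = 0.09675 mol/L
Dilution factor = 250.0 / 24.97 = 10.01
[Na2CO3]_stock = 0.09675 × 10.01 = 0.9687 mol/L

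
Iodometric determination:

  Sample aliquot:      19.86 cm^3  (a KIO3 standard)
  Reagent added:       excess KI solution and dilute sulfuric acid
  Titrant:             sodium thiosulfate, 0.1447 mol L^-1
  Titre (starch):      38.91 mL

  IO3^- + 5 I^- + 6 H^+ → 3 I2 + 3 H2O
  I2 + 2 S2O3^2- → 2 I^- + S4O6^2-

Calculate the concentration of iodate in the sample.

0.04725 mol/L

n(S2O3^2-) = 0.03891 × 0.1447 = 5.630 × 10^-3 mol
n(I2) = n(S2O3^2-)/2 = 2.815 × 10^-3 mol
From the 1:3 ratio, n(IO3^-) in the aliquot = 1/3 × 2.815 × 10^-3 = 9.384 × 10^-4 mol
[IO3^-] = 9.384 × 10^-4 / 0.01986 = 0.04725 mol/L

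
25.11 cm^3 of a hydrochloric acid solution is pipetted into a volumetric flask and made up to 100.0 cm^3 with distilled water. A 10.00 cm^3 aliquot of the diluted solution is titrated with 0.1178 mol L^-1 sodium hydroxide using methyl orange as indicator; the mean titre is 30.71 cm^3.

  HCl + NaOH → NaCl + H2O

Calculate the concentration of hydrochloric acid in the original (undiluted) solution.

1.441 mol/L

n(NaOH) = 0.03071 × 0.1178 = 3.618 × 10^-3 mol
n(HCl) in the aliquot = 3.618 × 10^-3 mol (1:1 ratio)
[HCl]_dilute = 3.618 × 10^-3 / 0.01000 = 0.3618 mol/L
Dilution factor = 100.0 / 25.11 = 3.982
[HCl]_stock = 0.3618 × 3.982 = 1.441 mol/L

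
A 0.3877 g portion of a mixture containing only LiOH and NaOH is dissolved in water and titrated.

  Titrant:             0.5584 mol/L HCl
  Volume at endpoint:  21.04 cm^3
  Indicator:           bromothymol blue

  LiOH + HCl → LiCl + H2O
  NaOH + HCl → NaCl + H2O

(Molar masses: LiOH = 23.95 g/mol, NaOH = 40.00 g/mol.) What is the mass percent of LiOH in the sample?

n(HCl) = 0.02104 × 0.5584 = 0.01175 mol
Let x = n(LiOH), y = n(NaOH).
Titrant: 1x + 1y = 0.01175;  mass: 23.95x + 40.00y = 0.3877
Solving, x = 5.125 × 10^-3 mol, y = 6.624 × 10^-3 mol
mass of LiOH = 5.125 × 10^-3 × 23.95 = 0.1227 g
% LiOH = 0.1227 / 0.3877 × 100 = 31.66 %

31.66 %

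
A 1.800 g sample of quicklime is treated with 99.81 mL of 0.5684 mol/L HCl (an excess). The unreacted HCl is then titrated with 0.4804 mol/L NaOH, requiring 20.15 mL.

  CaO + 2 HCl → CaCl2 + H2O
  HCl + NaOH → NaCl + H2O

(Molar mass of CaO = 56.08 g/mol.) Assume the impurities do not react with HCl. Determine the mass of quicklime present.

n(HCl) added = 0.09981 × 0.5684 = 0.05673 mol
n(NaOH) used in back-titration = 0.02015 × 0.4804 = 9.680 × 10^-3 mol
n(HCl) left over = 9.680 × 10^-3 mol (1:1 ratio)
n(HCl) consumed by analyte = 0.05673 − 9.680 × 10^-3 = 0.04705 mol
From the 1:2 ratio, n(CaO) = 1/2 × 0.04705 = 0.02353 mol
mass of CaO = 0.02353 × 56.08 = 1.319 g

1.319 g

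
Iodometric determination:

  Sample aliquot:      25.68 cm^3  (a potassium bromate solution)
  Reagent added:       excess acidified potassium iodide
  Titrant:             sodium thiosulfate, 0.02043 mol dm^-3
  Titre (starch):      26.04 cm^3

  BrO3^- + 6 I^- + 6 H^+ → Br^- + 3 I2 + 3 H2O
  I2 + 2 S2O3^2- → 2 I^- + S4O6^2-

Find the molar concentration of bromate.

n(S2O3^2-) = 0.02604 × 0.02043 = 5.320 × 10^-4 mol
n(I2) = n(S2O3^2-)/2 = 2.660 × 10^-4 mol
From the 1:3 ratio, n(BrO3^-) in the aliquot = 1/3 × 2.660 × 10^-4 = 8.867 × 10^-5 mol
[BrO3^-] = 8.867 × 10^-5 / 0.02568 = 0.003453 mol/L

0.003453 mol/L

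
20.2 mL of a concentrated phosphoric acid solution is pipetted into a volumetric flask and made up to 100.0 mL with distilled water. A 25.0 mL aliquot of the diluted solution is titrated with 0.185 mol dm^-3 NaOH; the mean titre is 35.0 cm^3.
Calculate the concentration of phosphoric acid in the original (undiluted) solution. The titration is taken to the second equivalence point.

H3PO4 + 2 NaOH → Na2HPO4 + 2 H2O
n(NaOH) = 0.0350 × 0.185 = 6.47 × 10^-3 mol
From the 1:2 ratio, n(H3PO4) in the aliquot = 1/2 × 6.47 × 10^-3 = 3.24 × 10^-3 mol
[H3PO4]_dilute = 3.24 × 10^-3 / 0.0250 = 0.129 mol/L
Dilution factor = 100.0 / 20.2 = 4.950
[H3PO4]_stock = 0.129 × 4.950 = 0.641 mol/L

0.641 mol/L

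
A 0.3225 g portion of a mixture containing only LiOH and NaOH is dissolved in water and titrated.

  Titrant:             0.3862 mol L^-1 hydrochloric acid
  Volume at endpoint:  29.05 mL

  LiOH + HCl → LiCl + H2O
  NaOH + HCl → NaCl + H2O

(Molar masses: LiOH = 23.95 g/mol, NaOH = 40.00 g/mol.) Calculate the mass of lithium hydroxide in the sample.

0.1884 g

n(HCl) = 0.02905 × 0.3862 = 0.01122 mol
Let x = n(LiOH), y = n(NaOH).
Titrant: 1x + 1y = 0.01122;  mass: 23.95x + 40.00y = 0.3225
Solving, x = 7.867 × 10^-3 mol, y = 3.352 × 10^-3 mol
mass of LiOH = 7.867 × 10^-3 × 23.95 = 0.1884 g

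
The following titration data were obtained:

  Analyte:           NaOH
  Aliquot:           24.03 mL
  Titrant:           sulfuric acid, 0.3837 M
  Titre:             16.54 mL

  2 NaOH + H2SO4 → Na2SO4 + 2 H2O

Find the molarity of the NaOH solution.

0.5282 M

n(H2SO4) = 0.01654 L × 0.3837 mol/L = 6.346 × 10^-3 mol
From the 2:1 mole ratio, n(NaOH) = 2/1 × 6.346 × 10^-3 = 0.01269 mol
[NaOH] = 0.01269 mol / 0.02403 L = 0.5282 mol/L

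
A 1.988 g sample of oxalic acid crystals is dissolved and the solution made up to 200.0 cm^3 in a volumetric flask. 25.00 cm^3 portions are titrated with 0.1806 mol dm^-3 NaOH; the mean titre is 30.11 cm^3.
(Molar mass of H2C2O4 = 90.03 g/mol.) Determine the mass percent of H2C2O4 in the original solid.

98.51 %

H2C2O4 + 2 NaOH → Na2C2O4 + 2 H2O
n(NaOH) per titration = 0.03011 × 0.1806 = 5.438 × 10^-3 mol
From the 1:2 ratio, n(H2C2O4) in each aliquot = 1/2 × 5.438 × 10^-3 = 2.719 × 10^-3 mol
n(H2C2O4) in the whole flask = 2.719 × 10^-3 × 200.0/25.00 = 0.02175 mol
mass of H2C2O4 = 0.02175 × 90.03 = 1.958 g
% H2C2O4 = 1.958 / 1.988 × 100 = 98.51 %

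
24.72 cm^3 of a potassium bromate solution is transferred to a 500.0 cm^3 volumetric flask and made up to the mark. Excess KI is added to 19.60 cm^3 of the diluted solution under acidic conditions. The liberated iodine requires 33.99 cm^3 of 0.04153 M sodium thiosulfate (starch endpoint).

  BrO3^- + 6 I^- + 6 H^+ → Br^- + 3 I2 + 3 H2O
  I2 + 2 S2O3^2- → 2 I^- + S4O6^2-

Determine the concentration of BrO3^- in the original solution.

n(S2O3^2-) = 0.03399 × 0.04153 = 1.412 × 10^-3 mol
n(I2) = n(S2O3^2-)/2 = 7.058 × 10^-4 mol
From the 1:3 ratio, n(BrO3^-) in the aliquot = 1/3 × 7.058 × 10^-4 = 2.353 × 10^-4 mol
[BrO3^-]_dilute = 2.353 × 10^-4 / 0.01960 = 0.01200 mol/L
[BrO3^-]_original = 0.01200 × 500.0/24.72 = 0.2428 mol/L

0.2428 M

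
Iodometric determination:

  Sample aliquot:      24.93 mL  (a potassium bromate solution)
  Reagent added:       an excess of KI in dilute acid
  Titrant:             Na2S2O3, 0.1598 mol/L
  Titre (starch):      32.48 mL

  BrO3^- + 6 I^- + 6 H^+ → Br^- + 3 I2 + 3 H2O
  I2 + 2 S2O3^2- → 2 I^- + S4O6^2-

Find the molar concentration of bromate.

n(S2O3^2-) = 0.03248 × 0.1598 = 5.190 × 10^-3 mol
n(I2) = n(S2O3^2-)/2 = 2.595 × 10^-3 mol
From the 1:3 ratio, n(BrO3^-) in the aliquot = 1/3 × 2.595 × 10^-3 = 8.651 × 10^-4 mol
[BrO3^-] = 8.651 × 10^-4 / 0.02493 = 0.03470 mol/L

0.03470 mol/L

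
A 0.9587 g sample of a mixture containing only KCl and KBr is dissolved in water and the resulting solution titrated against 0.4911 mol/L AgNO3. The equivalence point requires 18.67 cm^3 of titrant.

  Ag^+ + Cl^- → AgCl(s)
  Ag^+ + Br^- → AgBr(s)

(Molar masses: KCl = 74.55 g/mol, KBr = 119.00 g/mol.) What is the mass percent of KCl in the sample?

n(AgNO3) = 0.01867 × 0.4911 = 9.169 × 10^-3 mol
Let x = n(KCl), y = n(KBr).
Titrant: 1x + 1y = 9.169 × 10^-3;  mass: 74.55x + 119.00y = 0.9587
Solving, x = 2.978 × 10^-3 mol, y = 6.190 × 10^-3 mol
mass of KCl = 2.978 × 10^-3 × 74.55 = 0.2220 g
% KCl = 0.2220 / 0.9587 × 100 = 23.16 %

23.16 %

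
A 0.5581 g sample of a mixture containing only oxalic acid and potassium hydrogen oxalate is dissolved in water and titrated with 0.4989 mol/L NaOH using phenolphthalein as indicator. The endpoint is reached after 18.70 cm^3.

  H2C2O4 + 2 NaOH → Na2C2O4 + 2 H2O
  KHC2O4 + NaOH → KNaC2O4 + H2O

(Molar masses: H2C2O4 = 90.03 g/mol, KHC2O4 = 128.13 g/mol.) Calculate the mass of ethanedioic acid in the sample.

n(NaOH) = 0.01870 × 0.4989 = 9.329 × 10^-3 mol
Let x = n(H2C2O4), y = n(KHC2O4).
Titrant: 2x + 1y = 9.329 × 10^-3;  mass: 90.03x + 128.13y = 0.5581
Solving, x = 3.834 × 10^-3 mol, y = 1.662 × 10^-3 mol
mass of H2C2O4 = 3.834 × 10^-3 × 90.03 = 0.3452 g

0.3452 g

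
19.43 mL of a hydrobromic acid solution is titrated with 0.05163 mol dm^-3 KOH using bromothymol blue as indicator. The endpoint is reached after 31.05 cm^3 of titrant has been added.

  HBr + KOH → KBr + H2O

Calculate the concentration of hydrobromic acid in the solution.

n(KOH) = 0.03105 L × 0.05163 mol/L = 1.603 × 10^-3 mol
n(HBr) = 1.603 × 10^-3 mol (1:1 mole ratio)
[HBr] = 1.603 × 10^-3 mol / 0.01943 L = 0.08251 mol/L

0.08251 mol/L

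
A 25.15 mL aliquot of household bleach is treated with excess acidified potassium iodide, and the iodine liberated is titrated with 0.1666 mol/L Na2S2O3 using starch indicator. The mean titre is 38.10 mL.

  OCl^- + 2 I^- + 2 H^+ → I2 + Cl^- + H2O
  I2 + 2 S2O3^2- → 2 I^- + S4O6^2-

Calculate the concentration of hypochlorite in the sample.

0.1262 mol/L

n(S2O3^2-) = 0.03810 × 0.1666 = 6.347 × 10^-3 mol
n(I2) = n(S2O3^2-)/2 = 3.174 × 10^-3 mol
n(OCl^-) in the aliquot = 3.174 × 10^-3 mol (1:1 ratio)
[OCl^-] = 3.174 × 10^-3 / 0.02515 = 0.1262 mol/L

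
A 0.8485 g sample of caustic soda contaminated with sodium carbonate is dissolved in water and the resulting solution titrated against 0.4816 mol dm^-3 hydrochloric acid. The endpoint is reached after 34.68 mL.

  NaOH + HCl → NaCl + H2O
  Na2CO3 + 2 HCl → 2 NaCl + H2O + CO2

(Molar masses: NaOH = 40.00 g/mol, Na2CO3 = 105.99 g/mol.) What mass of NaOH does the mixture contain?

0.1127 g

n(HCl) = 0.03468 × 0.4816 = 0.01670 mol
Let x = n(NaOH), y = n(Na2CO3).
Titrant: 1x + 2y = 0.01670;  mass: 40.00x + 105.99y = 0.8485
Solving, x = 2.818 × 10^-3 mol, y = 6.942 × 10^-3 mol
mass of NaOH = 2.818 × 10^-3 × 40.00 = 0.1127 g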